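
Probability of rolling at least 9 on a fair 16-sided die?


Favorable outcomes (roll ≥ 9): 8
Total outcomes = 16
P = 8/16 = 0.5000

P = 0.5000


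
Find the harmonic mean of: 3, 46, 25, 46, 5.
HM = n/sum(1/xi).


Sum of reciprocals = 1/3 + 1/46 + 1/25 + 1/46 + 1/5 = 0.616812
HM = 5/0.616812 = 8.1062

HM = 8.1062


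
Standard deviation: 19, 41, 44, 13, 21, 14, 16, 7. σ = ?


Mean = 21.8750
Variance = 157.6094
SD = sqrt(157.6094) = 12.5543

SD = 12.5543


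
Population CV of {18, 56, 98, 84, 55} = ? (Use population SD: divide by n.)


Mean = 62.2000
SD = 27.5710
CV = (27.5710/62.2000)*100 = 44.3264%

CV = 44.3264%


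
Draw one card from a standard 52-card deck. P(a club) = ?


13 clubs in 52 cards
P = 13/52 = 0.2500

P = 0.2500


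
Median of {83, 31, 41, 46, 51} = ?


Sorted: 31, 41, 46, 51, 83
n = 5 (odd)
Middle value = 46

Median = 46


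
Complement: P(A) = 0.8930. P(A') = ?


P(not A) = 1 - 0.8930 = 0.1070

P(not A) = 0.1070


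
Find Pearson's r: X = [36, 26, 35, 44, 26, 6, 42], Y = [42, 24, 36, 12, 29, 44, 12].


Mean X = 30.7143, Mean Y = 28.4286
SD X = 11.984684, SD Y = 12.210735
Cov = -95.163265
r = -95.163265/(11.984684*12.210735) = -0.6503

r = -0.6503


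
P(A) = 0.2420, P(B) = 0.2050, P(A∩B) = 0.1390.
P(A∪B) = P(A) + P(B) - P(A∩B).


P(A∪B) = 0.2420 + 0.2050 - 0.1390
= 0.4470 - 0.1390
= 0.3080

P(A∪B) = 0.3080


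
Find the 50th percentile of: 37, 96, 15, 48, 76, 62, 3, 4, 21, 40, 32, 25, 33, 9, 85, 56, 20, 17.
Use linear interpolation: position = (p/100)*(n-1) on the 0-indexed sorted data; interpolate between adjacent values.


Sorted: 3, 4, 9, 15, 17, 20, 21, 25, 32, 33, 37, 40, 48, 56, 62, 76, 85, 96
n = 18
Index = 50/100 * 17 = 8.5000
Lower = data[8] = 32, Upper = data[9] = 33
P50 = 32 + 0.5000*(1) = 32.5000

P50 = 32.5000


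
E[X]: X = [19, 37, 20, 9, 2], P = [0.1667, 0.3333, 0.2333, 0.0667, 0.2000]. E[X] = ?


E[X] = 19*0.1667 + 37*0.3333 + 20*0.2333 + 9*0.0667 + 2*0.2000
= 3.1673 + 12.3321 + 4.6660 + 0.6003 + 0.4000
= 21.1657

E[X] = 21.1657


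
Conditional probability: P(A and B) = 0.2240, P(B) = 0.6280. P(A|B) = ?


P(A|B) = 0.2240/0.6280 = 0.3567

P(A|B) = 0.3567


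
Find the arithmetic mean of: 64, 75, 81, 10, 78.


Sum = 64 + 75 + 81 + 10 + 78 = 308
n = 5
Mean = 308/5 = 61.6000

Mean = 61.6000


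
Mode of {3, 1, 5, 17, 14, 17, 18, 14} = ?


Frequencies: 1:1, 3:1, 5:1, 14:2, 17:2, 18:1
Max frequency = 2
Mode = 14, 17

Mode = 14, 17


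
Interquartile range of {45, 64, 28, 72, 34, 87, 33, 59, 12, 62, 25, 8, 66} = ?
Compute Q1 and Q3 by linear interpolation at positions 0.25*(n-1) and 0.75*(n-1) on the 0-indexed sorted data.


Sorted: 8, 12, 25, 28, 33, 34, 45, 59, 62, 64, 66, 72, 87
Q1 (25th %ile) = 28.0000
Q3 (75th %ile) = 64.0000
IQR = 64.0000 - 28.0000 = 36.0000

IQR = 36.0000


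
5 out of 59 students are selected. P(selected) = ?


P = 5/59 = 0.0847

P = 0.0847


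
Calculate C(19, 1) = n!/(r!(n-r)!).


C(19,1) = 19!/(1! × 18!)
= 121645100408832000/(1 × 6402373705728000)
= 19

C(19,1) = 19


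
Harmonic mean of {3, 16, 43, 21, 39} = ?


Sum of reciprocals = 1/3 + 1/16 + 1/43 + 1/21 + 1/39 = 0.492349
HM = 5/0.492349 = 10.1554

HM = 10.1554


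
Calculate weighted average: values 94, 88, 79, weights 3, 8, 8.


Numerator = 94*3 + 88*8 + 79*8 = 1618
Denominator = 3 + 8 + 8 = 19
WM = 1618/19 = 85.1579

WM = 85.1579


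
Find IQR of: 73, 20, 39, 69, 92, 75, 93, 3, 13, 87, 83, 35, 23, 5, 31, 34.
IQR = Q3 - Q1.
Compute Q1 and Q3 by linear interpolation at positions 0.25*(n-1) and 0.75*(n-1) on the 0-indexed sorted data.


Sorted: 3, 5, 13, 20, 23, 31, 34, 35, 39, 69, 73, 75, 83, 87, 92, 93
Q1 (25th %ile) = 22.2500
Q3 (75th %ile) = 77.0000
IQR = 77.0000 - 22.2500 = 54.7500

IQR = 54.7500


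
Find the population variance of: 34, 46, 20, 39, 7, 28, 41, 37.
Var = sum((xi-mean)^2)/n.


Mean = 31.5000
Squared deviations: 6.2500, 210.2500, 132.2500, 56.2500, 600.2500, 12.2500, 90.2500, 30.2500
Sum = 1138.0000
Variance = 1138.0000/8 = 142.2500

Variance = 142.2500


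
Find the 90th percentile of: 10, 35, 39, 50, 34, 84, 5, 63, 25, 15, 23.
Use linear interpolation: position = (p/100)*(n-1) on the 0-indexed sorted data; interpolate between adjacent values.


Sorted: 5, 10, 15, 23, 25, 34, 35, 39, 50, 63, 84
n = 11
Index = 90/100 * 10 = 9.0000
Lower = data[9] = 63, Upper = data[10] = 84
P90 = 63 + 0*(21) = 63.0000

P90 = 63.0000


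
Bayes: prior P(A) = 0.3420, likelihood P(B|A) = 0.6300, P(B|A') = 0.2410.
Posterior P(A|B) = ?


P(B) = P(B|A)*P(A) + P(B|A')*P(A')
= 0.6300*0.3420 + 0.2410*0.6580
= 0.215460 + 0.158578 = 0.374038
P(A|B) = 0.215460/0.374038 = 0.5760

P(A|B) = 0.5760


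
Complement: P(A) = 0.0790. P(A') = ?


P(not A) = 1 - 0.0790 = 0.9210

P(not A) = 0.9210


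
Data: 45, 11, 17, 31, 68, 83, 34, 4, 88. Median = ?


Sorted: 4, 11, 17, 31, 34, 45, 68, 83, 88
n = 9 (odd)
Middle value = 34

Median = 34


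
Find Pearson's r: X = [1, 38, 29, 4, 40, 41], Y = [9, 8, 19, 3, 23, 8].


Mean X = 25.5000, Mean Y = 11.6667
SD X = 16.740669, SD Y = 6.968182
Cov = 56.500000
r = 56.500000/(16.740669*6.968182) = 0.4843

r = 0.4843


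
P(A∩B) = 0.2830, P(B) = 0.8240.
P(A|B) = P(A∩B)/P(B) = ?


P(A|B) = 0.2830/0.8240 = 0.3434

P(A|B) = 0.3434


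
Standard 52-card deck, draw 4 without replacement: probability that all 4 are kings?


P(all kings) = (4/52) × (3/51) × (2/50) × (1/49)
= 3.6938e-06

P = 3.6938e-06


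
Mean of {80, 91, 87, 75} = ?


Sum = 80 + 91 + 87 + 75 = 333
n = 4
Mean = 333/4 = 83.2500

Mean = 83.2500


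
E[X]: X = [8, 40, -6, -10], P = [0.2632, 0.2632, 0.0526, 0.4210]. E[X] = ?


E[X] = 8*0.2632 + 40*0.2632 - 6*0.0526 - 10*0.4210
= 2.1056 + 10.5280 - 0.3156 - 4.2100
= 8.1080

E[X] = 8.1080


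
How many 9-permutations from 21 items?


P(21,9) = 21!/12!
= 51090942171709440000/479001600
= 106661318400

P(21,9) = 106661318400


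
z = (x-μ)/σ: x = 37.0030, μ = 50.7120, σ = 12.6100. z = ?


z = (37.0030 - 50.7120)/12.6100
= -13.7090/12.6100
= -1.0872

z = -1.0872


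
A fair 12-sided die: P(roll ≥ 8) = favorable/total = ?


Favorable outcomes (roll ≥ 8): 5
Total outcomes = 12
P = 5/12 = 0.4167

P = 0.4167


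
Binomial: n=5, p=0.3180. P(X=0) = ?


C(5,0) = 1
p^0 = 1.000000
(1-p)^5 = 0.147544
P = 1 * 1.000000 * 0.147544 = 0.1475

P(X=0) = 0.1475


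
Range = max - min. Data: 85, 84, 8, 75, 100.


Max = 100, Min = 8
Range = 100 - 8 = 92

Range = 92


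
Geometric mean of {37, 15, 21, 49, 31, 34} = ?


Product = 37 × 15 × 21 × 49 × 31 × 34 = 601934130
GM = 601934130^(1/6) = 29.0575

GM = 29.0575


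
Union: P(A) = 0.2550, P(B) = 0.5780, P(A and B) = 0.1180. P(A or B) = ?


P(A∪B) = 0.2550 + 0.5780 - 0.1180
= 0.8330 - 0.1180
= 0.7150

P(A∪B) = 0.7150


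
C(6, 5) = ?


C(6,5) = 6!/(5! × 1!)
= 720/(120 × 1)
= 6

C(6,5) = 6


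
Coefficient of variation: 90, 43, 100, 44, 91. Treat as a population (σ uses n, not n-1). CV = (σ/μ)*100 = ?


Mean = 73.6000
SD = 24.8242
CV = (24.8242/73.6000)*100 = 33.7285%

CV = 33.7285%


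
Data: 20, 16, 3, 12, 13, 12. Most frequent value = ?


Frequencies: 3:1, 12:2, 13:1, 16:1, 20:1
Max frequency = 2
Mode = 12

Mode = 12


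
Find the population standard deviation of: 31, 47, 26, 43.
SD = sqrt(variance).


Mean = 36.7500
Variance = 73.1875
SD = sqrt(73.1875) = 8.5550

SD = 8.5550


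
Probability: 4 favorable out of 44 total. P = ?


P = 4/44 = 0.0909

P = 0.0909


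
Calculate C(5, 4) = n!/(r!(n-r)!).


C(5,4) = 5!/(4! × 1!)
= 120/(24 × 1)
= 5

C(5,4) = 5


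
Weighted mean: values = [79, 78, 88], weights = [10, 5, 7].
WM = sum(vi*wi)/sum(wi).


Numerator = 79*10 + 78*5 + 88*7 = 1796
Denominator = 10 + 5 + 7 = 22
WM = 1796/22 = 81.6364

WM = 81.6364


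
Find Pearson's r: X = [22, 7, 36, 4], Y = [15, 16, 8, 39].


Mean X = 17.2500, Mean Y = 19.5000
SD X = 12.794042, SD Y = 11.672618
Cov = -114.875000
r = -114.875000/(12.794042*11.672618) = -0.7692

r = -0.7692


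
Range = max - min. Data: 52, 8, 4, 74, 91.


Max = 91, Min = 4
Range = 91 - 4 = 87

Range = 87


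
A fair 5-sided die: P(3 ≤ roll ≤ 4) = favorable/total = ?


Favorable outcomes (3 ≤ roll ≤ 4): 2
Total outcomes = 5
P = 2/5 = 0.4000

P = 0.4000


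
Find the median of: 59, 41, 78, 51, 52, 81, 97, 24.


Sorted: 24, 41, 51, 52, 59, 78, 81, 97
n = 8 (even)
Middle values: 52 and 59
Median = (52+59)/2 = 55.5000

Median = 55.5000


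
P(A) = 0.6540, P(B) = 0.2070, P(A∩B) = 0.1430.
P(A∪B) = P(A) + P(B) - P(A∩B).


P(A∪B) = 0.6540 + 0.2070 - 0.1430
= 0.8610 - 0.1430
= 0.7180

P(A∪B) = 0.7180


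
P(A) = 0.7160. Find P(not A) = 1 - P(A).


P(not A) = 1 - 0.7160 = 0.2840

P(not A) = 0.2840


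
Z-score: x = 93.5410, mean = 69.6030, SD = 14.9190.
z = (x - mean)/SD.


z = (93.5410 - 69.6030)/14.9190
= 23.9380/14.9190
= 1.6045

z = 1.6045


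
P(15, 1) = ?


P(15,1) = 15!/14!
= 1307674368000/87178291200
= 15

P(15,1) = 15


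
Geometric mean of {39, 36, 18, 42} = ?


Product = 39 × 36 × 18 × 42 = 1061424
GM = 1061424^(1/4) = 32.0976

GM = 32.0976


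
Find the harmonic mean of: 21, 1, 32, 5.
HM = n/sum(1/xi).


Sum of reciprocals = 1/21 + 1/1 + 1/32 + 1/5 = 1.278869
HM = 4/1.278869 = 3.1278

HM = 3.1278


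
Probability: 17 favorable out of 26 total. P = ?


P = 17/26 = 0.6538

P = 0.6538


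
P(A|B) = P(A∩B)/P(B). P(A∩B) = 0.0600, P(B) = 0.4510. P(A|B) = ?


P(A|B) = 0.0600/0.4510 = 0.1330

P(A|B) = 0.1330


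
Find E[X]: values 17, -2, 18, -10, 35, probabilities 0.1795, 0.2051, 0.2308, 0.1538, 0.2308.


E[X] = 17*0.1795 - 2*0.2051 + 18*0.2308 - 10*0.1538 + 35*0.2308
= 3.0515 - 0.4102 + 4.1544 - 1.5380 + 8.0780
= 13.3357

E[X] = 13.3357


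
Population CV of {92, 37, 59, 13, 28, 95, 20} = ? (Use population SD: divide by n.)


Mean = 49.1429
SD = 31.1376
CV = (31.1376/49.1429)*100 = 63.3614%

CV = 63.3614%


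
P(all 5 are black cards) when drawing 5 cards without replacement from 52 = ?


P(all black cards) = (26/52) × (25/51) × (24/50) × (23/49) × (22/48)
= 0.0253

P = 0.0253


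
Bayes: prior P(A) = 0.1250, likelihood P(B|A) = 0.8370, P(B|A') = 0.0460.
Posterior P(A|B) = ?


P(B) = P(B|A)*P(A) + P(B|A')*P(A')
= 0.8370*0.1250 + 0.0460*0.8750
= 0.104625 + 0.040250 = 0.144875
P(A|B) = 0.104625/0.144875 = 0.7222

P(A|B) = 0.7222


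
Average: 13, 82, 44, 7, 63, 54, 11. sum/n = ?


Sum = 13 + 82 + 44 + 7 + 63 + 54 + 11 = 274
n = 7
Mean = 274/7 = 39.1429

Mean = 39.1429


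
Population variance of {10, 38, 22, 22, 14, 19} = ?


Mean = 20.8333
Squared deviations: 117.3611, 294.6944, 1.3611, 1.3611, 46.6944, 3.3611
Sum = 464.8333
Variance = 464.8333/6 = 77.4722

Variance = 77.4722


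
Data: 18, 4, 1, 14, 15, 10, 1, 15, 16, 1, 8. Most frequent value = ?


Frequencies: 1:3, 4:1, 8:1, 10:1, 14:1, 15:2, 16:1, 18:1
Max frequency = 3
Mode = 1

Mode = 1


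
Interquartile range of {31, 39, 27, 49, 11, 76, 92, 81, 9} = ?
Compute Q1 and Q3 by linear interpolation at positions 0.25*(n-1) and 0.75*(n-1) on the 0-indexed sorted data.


Sorted: 9, 11, 27, 31, 39, 49, 76, 81, 92
Q1 (25th %ile) = 27.0000
Q3 (75th %ile) = 76.0000
IQR = 76.0000 - 27.0000 = 49.0000

IQR = 49.0000


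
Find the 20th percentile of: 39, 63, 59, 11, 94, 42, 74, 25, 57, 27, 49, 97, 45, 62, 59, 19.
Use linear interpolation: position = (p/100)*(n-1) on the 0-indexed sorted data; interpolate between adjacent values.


Sorted: 11, 19, 25, 27, 39, 42, 45, 49, 57, 59, 59, 62, 63, 74, 94, 97
n = 16
Index = 20/100 * 15 = 3.0000
Lower = data[3] = 27, Upper = data[4] = 39
P20 = 27 + 0*(12) = 27.0000

P20 = 27.0000


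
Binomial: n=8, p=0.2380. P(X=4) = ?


C(8,4) = 70
p^4 = 0.003209
(1-p)^4 = 0.337147
P = 70 * 0.003209 * 0.337147 = 0.0757

P(X=4) = 0.0757


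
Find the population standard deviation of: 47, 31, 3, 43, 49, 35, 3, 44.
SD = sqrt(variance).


Mean = 31.8750
Variance = 308.8594
SD = sqrt(308.8594) = 17.5744

SD = 17.5744


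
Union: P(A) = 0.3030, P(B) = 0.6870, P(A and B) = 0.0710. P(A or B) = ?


P(A∪B) = 0.3030 + 0.6870 - 0.0710
= 0.9900 - 0.0710
= 0.9190

P(A∪B) = 0.9190


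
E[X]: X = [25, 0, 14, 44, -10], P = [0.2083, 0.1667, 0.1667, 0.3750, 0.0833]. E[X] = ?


E[X] = 25*0.2083 + 0*0.1667 + 14*0.1667 + 44*0.3750 - 10*0.0833
= 5.2075 + 0 + 2.3338 + 16.5000 - 0.8330
= 23.2083

E[X] = 23.2083


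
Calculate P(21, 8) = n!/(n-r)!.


P(21,8) = 21!/13!
= 51090942171709440000/6227020800
= 8204716800

P(21,8) = 8204716800


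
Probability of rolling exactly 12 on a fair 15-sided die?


Favorable outcomes (roll = 12): 1
Total outcomes = 15
P = 1/15 = 0.0667

P = 0.0667


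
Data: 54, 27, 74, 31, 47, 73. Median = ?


Sorted: 27, 31, 47, 54, 73, 74
n = 6 (even)
Middle values: 47 and 54
Median = (47+54)/2 = 50.5000

Median = 50.5000


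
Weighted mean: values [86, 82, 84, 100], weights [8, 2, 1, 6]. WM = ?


Numerator = 86*8 + 82*2 + 84*1 + 100*6 = 1536
Denominator = 8 + 2 + 1 + 6 = 17
WM = 1536/17 = 90.3529

WM = 90.3529


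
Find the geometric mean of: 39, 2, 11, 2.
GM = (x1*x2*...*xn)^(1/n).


Product = 39 × 2 × 11 × 2 = 1716
GM = 1716^(1/4) = 6.4362

GM = 6.4362


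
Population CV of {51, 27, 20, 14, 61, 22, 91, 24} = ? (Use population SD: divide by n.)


Mean = 38.7500
SD = 24.9387
CV = (24.9387/38.7500)*100 = 64.3579%

CV = 64.3579%


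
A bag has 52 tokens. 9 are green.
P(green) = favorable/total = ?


P = 9/52 = 0.1731

P = 0.1731


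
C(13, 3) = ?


C(13,3) = 13!/(3! × 10!)
= 6227020800/(6 × 3628800)
= 286

C(13,3) = 286


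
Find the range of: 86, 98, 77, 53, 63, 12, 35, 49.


Max = 98, Min = 12
Range = 98 - 12 = 86

Range = 86


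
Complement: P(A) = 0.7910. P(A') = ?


P(not A) = 1 - 0.7910 = 0.2090

P(not A) = 0.2090


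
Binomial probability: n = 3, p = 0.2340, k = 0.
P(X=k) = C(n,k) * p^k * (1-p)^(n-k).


C(3,0) = 1
p^0 = 1.000000
(1-p)^3 = 0.449455
P = 1 * 1.000000 * 0.449455 = 0.4495

P(X=0) = 0.4495


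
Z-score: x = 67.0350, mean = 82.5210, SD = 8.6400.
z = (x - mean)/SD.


z = (67.0350 - 82.5210)/8.6400
= -15.4860/8.6400
= -1.7924

z = -1.7924


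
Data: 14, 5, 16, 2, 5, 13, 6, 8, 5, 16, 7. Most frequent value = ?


Frequencies: 2:1, 5:3, 6:1, 7:1, 8:1, 13:1, 14:1, 16:2
Max frequency = 3
Mode = 5

Mode = 5


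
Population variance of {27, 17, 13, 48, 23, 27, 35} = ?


Mean = 27.1429
Squared deviations: 0.0204, 102.8776, 200.0204, 435.0204, 17.1633, 0.0204, 61.7347
Sum = 816.8571
Variance = 816.8571/7 = 116.6939

Variance = 116.6939


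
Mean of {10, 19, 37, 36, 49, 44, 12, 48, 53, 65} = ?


Sum = 10 + 19 + 37 + 36 + 49 + 44 + 12 + 48 + 53 + 65 = 373
n = 10
Mean = 373/10 = 37.3000

Mean = 37.3000


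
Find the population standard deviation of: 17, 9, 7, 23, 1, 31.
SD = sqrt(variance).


Mean = 14.6667
Variance = 103.2222
SD = sqrt(103.2222) = 10.1598

SD = 10.1598


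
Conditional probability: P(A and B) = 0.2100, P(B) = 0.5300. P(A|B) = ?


P(A|B) = 0.2100/0.5300 = 0.3962

P(A|B) = 0.3962


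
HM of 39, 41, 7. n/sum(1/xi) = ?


Sum of reciprocals = 1/39 + 1/41 + 1/7 = 0.192888
HM = 3/0.192888 = 15.5530

HM = 15.5530


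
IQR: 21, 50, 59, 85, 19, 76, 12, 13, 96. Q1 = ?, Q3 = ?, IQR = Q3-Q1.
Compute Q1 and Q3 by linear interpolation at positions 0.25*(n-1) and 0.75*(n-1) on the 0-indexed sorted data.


Sorted: 12, 13, 19, 21, 50, 59, 76, 85, 96
Q1 (25th %ile) = 19.0000
Q3 (75th %ile) = 76.0000
IQR = 76.0000 - 19.0000 = 57.0000

IQR = 57.0000


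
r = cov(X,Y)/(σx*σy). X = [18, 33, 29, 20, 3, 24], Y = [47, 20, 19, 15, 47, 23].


Mean X = 21.1667, Mean Y = 28.5000
SD X = 9.581522, SD Y = 13.288466
Cov = -94.916667
r = -94.916667/(9.581522*13.288466) = -0.7455

r = -0.7455


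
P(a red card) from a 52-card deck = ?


26 red cards in 52 cards
P = 26/52 = 0.5000

P = 0.5000


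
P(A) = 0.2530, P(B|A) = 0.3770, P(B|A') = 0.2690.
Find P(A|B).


P(B) = P(B|A)*P(A) + P(B|A')*P(A')
= 0.3770*0.2530 + 0.2690*0.7470
= 0.095381 + 0.200943 = 0.296324
P(A|B) = 0.095381/0.296324 = 0.3219

P(A|B) = 0.3219


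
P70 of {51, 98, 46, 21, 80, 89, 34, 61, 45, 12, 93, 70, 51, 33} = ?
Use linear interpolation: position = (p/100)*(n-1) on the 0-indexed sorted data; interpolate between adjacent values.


Sorted: 12, 21, 33, 34, 45, 46, 51, 51, 61, 70, 80, 89, 93, 98
n = 14
Index = 70/100 * 13 = 9.1000
Lower = data[9] = 70, Upper = data[10] = 80
P70 = 70 + 0.1000*(10) = 71.0000

P70 = 71.0000


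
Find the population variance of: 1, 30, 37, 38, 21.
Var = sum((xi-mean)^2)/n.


Mean = 25.4000
Squared deviations: 595.3600, 21.1600, 134.5600, 158.7600, 19.3600
Sum = 929.2000
Variance = 929.2000/5 = 185.8400

Variance = 185.8400


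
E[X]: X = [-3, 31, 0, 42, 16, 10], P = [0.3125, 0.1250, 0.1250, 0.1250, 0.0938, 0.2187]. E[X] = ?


E[X] = -3*0.3125 + 31*0.1250 + 0*0.1250 + 42*0.1250 + 16*0.0938 + 10*0.2187
= -0.9375 + 3.8750 + 0 + 5.2500 + 1.5008 + 2.1870
= 11.8753

E[X] = 11.8753


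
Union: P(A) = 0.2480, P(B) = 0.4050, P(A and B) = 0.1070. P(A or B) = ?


P(A∪B) = 0.2480 + 0.4050 - 0.1070
= 0.6530 - 0.1070
= 0.5460

P(A∪B) = 0.5460


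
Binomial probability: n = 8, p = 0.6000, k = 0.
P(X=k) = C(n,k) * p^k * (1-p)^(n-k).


C(8,0) = 1
p^0 = 1.000000
(1-p)^8 = 0.000655
P = 1 * 1.000000 * 0.000655 = 0.0007

P(X=0) = 0.0007


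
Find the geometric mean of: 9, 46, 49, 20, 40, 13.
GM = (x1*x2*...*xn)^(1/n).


Product = 9 × 46 × 49 × 20 × 40 × 13 = 210974400
GM = 210974400^(1/6) = 24.3990

GM = 24.3990


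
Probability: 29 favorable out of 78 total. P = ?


P = 29/78 = 0.3718

P = 0.3718


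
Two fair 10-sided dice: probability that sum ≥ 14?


Total outcomes = 10×10 = 100
Favorable (sum ≥ 14): 28
P = 28/100 = 0.2800

P = 0.2800


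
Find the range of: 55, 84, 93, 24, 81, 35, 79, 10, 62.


Max = 93, Min = 10
Range = 93 - 10 = 83

Range = 83


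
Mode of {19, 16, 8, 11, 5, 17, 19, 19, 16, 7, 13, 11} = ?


Frequencies: 5:1, 7:1, 8:1, 11:2, 13:1, 16:2, 17:1, 19:3
Max frequency = 3
Mode = 19

Mode = 19


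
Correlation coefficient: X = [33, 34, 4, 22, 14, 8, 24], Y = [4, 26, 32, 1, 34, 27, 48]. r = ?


Mean X = 19.8571, Mean Y = 24.5714
SD X = 10.828911, SD Y = 15.490616
Cov = -57.918367
r = -57.918367/(10.828911*15.490616) = -0.3453

r = -0.3453


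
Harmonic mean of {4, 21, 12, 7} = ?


Sum of reciprocals = 1/4 + 1/21 + 1/12 + 1/7 = 0.523810
HM = 4/0.523810 = 7.6364

HM = 7.6364


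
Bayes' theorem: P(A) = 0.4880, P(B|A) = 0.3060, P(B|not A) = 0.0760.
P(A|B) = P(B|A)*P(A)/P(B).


P(B) = P(B|A)*P(A) + P(B|A')*P(A')
= 0.3060*0.4880 + 0.0760*0.5120
= 0.149328 + 0.038912 = 0.188240
P(A|B) = 0.149328/0.188240 = 0.7933

P(A|B) = 0.7933


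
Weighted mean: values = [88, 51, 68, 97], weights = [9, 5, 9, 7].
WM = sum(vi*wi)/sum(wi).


Numerator = 88*9 + 51*5 + 68*9 + 97*7 = 2338
Denominator = 9 + 5 + 9 + 7 = 30
WM = 2338/30 = 77.9333

WM = 77.9333


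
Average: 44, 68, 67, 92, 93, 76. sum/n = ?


Sum = 44 + 68 + 67 + 92 + 93 + 76 = 440
n = 6
Mean = 440/6 = 73.3333

Mean = 73.3333


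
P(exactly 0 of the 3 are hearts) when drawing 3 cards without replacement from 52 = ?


Hypergeometric: P(X=0) = C(13,0)·C(39,3) / C(52,3)
= 1 × 9139 / 22100
= 9139/22100 = 0.4135

P = 0.4135


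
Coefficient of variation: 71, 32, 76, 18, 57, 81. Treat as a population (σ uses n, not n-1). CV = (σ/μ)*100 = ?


Mean = 55.8333
SD = 23.3482
CV = (23.3482/55.8333)*100 = 41.8177%

CV = 41.8177%


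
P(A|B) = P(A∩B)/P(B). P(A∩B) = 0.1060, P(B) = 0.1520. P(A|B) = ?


P(A|B) = 0.1060/0.1520 = 0.6974

P(A|B) = 0.6974


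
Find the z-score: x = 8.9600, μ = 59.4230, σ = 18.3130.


z = (8.9600 - 59.4230)/18.3130
= -50.4630/18.3130
= -2.7556

z = -2.7556


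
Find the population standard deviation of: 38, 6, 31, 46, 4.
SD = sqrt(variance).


Mean = 25.0000
Variance = 289.6000
SD = sqrt(289.6000) = 17.0176

SD = 17.0176


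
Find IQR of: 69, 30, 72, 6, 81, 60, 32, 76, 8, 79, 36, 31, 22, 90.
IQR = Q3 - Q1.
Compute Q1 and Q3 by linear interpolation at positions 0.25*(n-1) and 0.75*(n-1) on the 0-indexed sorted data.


Sorted: 6, 8, 22, 30, 31, 32, 36, 60, 69, 72, 76, 79, 81, 90
Q1 (25th %ile) = 30.2500
Q3 (75th %ile) = 75.0000
IQR = 75.0000 - 30.2500 = 44.7500

IQR = 44.7500


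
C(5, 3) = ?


C(5,3) = 5!/(3! × 2!)
= 120/(6 × 2)
= 10

C(5,3) = 10


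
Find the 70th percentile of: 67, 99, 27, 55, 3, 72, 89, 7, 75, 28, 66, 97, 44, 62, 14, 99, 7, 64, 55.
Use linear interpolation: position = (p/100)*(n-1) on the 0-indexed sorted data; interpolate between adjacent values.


Sorted: 3, 7, 7, 14, 27, 28, 44, 55, 55, 62, 64, 66, 67, 72, 75, 89, 97, 99, 99
n = 19
Index = 70/100 * 18 = 12.6000
Lower = data[12] = 67, Upper = data[13] = 72
P70 = 67 + 0.6000*(5) = 70.0000

P70 = 70.0000


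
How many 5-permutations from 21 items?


P(21,5) = 21!/16!
= 51090942171709440000/20922789888000
= 2441880

P(21,5) = 2441880


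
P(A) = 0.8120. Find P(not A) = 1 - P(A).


P(not A) = 1 - 0.8120 = 0.1880

P(not A) = 0.1880


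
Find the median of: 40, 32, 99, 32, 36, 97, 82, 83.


Sorted: 32, 32, 36, 40, 82, 83, 97, 99
n = 8 (even)
Middle values: 40 and 82
Median = (40+82)/2 = 61.0000

Median = 61.0000


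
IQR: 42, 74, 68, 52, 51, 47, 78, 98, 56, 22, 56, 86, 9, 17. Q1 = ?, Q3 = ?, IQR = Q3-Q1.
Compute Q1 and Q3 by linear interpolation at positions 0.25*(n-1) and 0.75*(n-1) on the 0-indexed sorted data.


Sorted: 9, 17, 22, 42, 47, 51, 52, 56, 56, 68, 74, 78, 86, 98
Q1 (25th %ile) = 43.2500
Q3 (75th %ile) = 72.5000
IQR = 72.5000 - 43.2500 = 29.2500

IQR = 29.2500


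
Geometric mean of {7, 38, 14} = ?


Product = 7 × 38 × 14 = 3724
GM = 3724^(1/3) = 15.5002

GM = 15.5002


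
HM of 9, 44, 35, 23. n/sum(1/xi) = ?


Sum of reciprocals = 1/9 + 1/44 + 1/35 + 1/23 = 0.205888
HM = 4/0.205888 = 19.4280

HM = 19.4280


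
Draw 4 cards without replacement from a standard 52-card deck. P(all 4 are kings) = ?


P(all kings) = (4/52) × (3/51) × (2/50) × (1/49)
= 3.6938e-06

P = 3.6938e-06


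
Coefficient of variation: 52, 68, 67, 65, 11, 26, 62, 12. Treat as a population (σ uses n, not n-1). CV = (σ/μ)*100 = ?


Mean = 45.3750
SD = 23.3342
CV = (23.3342/45.3750)*100 = 51.4252%

CV = 51.4252%


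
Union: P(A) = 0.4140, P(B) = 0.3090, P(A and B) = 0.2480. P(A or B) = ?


P(A∪B) = 0.4140 + 0.3090 - 0.2480
= 0.7230 - 0.2480
= 0.4750

P(A∪B) = 0.4750


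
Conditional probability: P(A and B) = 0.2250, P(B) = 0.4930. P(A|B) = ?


P(A|B) = 0.2250/0.4930 = 0.4564

P(A|B) = 0.4564


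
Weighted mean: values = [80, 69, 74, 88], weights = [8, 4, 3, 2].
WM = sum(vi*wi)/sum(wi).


Numerator = 80*8 + 69*4 + 74*3 + 88*2 = 1314
Denominator = 8 + 4 + 3 + 2 = 17
WM = 1314/17 = 77.2941

WM = 77.2941


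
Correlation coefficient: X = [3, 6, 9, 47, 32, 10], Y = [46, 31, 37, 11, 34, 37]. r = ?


Mean X = 17.8333, Mean Y = 32.6667
SD X = 16.077071, SD Y = 10.718623
Cov = -143.888889
r = -143.888889/(16.077071*10.718623) = -0.8350

r = -0.8350


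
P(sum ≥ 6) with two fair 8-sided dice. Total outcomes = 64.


Total outcomes = 8×8 = 64
Favorable (sum ≥ 6): 54
P = 54/64 = 0.8438

P = 0.8438


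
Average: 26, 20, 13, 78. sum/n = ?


Sum = 26 + 20 + 13 + 78 = 137
n = 4
Mean = 137/4 = 34.2500

Mean = 34.2500


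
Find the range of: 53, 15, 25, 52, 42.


Max = 53, Min = 15
Range = 53 - 15 = 38

Range = 38


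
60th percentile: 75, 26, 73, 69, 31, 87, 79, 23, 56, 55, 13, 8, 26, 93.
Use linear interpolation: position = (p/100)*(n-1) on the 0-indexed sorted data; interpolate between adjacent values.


Sorted: 8, 13, 23, 26, 26, 31, 55, 56, 69, 73, 75, 79, 87, 93
n = 14
Index = 60/100 * 13 = 7.8000
Lower = data[7] = 56, Upper = data[8] = 69
P60 = 56 + 0.8000*(13) = 66.4000

P60 = 66.4000


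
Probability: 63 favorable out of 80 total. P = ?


P = 63/80 = 0.7875

P = 0.7875


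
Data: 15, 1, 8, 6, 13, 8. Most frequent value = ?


Frequencies: 1:1, 6:1, 8:2, 13:1, 15:1
Max frequency = 2
Mode = 8

Mode = 8


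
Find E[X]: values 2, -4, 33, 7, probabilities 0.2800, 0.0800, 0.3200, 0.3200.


E[X] = 2*0.2800 - 4*0.0800 + 33*0.3200 + 7*0.3200
= 0.5600 - 0.3200 + 10.5600 + 2.2400
= 13.0400

E[X] = 13.0400


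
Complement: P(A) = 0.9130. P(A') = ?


P(not A) = 1 - 0.9130 = 0.0870

P(not A) = 0.0870


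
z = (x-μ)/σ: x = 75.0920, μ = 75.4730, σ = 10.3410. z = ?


z = (75.0920 - 75.4730)/10.3410
= -0.3810/10.3410
= -0.0368

z = -0.0368


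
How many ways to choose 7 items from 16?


C(16,7) = 16!/(7! × 9!)
= 20922789888000/(5040 × 362880)
= 11440

C(16,7) = 11440


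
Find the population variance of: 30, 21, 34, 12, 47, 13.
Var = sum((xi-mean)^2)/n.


Mean = 26.1667
Squared deviations: 14.6944, 26.6944, 61.3611, 200.6944, 434.0278, 173.3611
Sum = 910.8333
Variance = 910.8333/6 = 151.8056

Variance = 151.8056


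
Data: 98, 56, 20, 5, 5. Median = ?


Sorted: 5, 5, 20, 56, 98
n = 5 (odd)
Middle value = 20

Median = 20


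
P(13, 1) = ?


P(13,1) = 13!/12!
= 6227020800/479001600
= 13

P(13,1) = 13


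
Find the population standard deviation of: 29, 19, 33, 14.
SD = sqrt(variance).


Mean = 23.7500
Variance = 57.6875
SD = sqrt(57.6875) = 7.5952

SD = 7.5952


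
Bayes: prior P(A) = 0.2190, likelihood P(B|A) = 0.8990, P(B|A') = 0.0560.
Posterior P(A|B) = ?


P(B) = P(B|A)*P(A) + P(B|A')*P(A')
= 0.8990*0.2190 + 0.0560*0.7810
= 0.196881 + 0.043736 = 0.240617
P(A|B) = 0.196881/0.240617 = 0.8182

P(A|B) = 0.8182


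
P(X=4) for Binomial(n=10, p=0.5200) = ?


C(10,4) = 210
p^4 = 0.073116
(1-p)^6 = 0.012231
P = 210 * 0.073116 * 0.012231 = 0.1878

P(X=4) = 0.1878


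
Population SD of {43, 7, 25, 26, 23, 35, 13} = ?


Mean = 24.5714
Variance = 127.9592
SD = sqrt(127.9592) = 11.3119

SD = 11.3119


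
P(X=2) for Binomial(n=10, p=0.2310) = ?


C(10,2) = 45
p^2 = 0.053361
(1-p)^8 = 0.122296
P = 45 * 0.053361 * 0.122296 = 0.2937

P(X=2) = 0.2937


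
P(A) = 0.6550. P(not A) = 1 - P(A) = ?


P(not A) = 1 - 0.6550 = 0.3450

P(not A) = 0.3450


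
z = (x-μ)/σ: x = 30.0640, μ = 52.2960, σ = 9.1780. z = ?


z = (30.0640 - 52.2960)/9.1780
= -22.2320/9.1780
= -2.4223

z = -2.4223


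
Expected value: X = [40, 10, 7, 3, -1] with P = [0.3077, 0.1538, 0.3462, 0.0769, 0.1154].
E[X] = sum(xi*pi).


E[X] = 40*0.3077 + 10*0.1538 + 7*0.3462 + 3*0.0769 - 1*0.1154
= 12.3080 + 1.5380 + 2.4234 + 0.2307 - 0.1154
= 16.3847

E[X] = 16.3847


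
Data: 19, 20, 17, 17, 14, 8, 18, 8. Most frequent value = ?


Frequencies: 8:2, 14:1, 17:2, 18:1, 19:1, 20:1
Max frequency = 2
Mode = 8, 17

Mode = 8, 17


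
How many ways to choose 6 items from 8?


C(8,6) = 8!/(6! × 2!)
= 40320/(720 × 2)
= 28

C(8,6) = 28


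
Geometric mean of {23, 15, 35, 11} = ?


Product = 23 × 15 × 35 × 11 = 132825
GM = 132825^(1/4) = 19.0906

GM = 19.0906


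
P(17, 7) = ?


P(17,7) = 17!/10!
= 355687428096000/3628800
= 98017920

P(17,7) = 98017920


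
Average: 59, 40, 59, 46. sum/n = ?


Sum = 59 + 40 + 59 + 46 = 204
n = 4
Mean = 204/4 = 51.0000

Mean = 51.0000


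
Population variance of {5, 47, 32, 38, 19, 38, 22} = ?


Mean = 28.7143
Squared deviations: 562.3673, 334.3673, 10.7959, 86.2245, 94.3673, 86.2245, 45.0816
Sum = 1219.4286
Variance = 1219.4286/7 = 174.2041

Variance = 174.2041


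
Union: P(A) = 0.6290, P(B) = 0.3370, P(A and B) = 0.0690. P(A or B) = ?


P(A∪B) = 0.6290 + 0.3370 - 0.0690
= 0.9660 - 0.0690
= 0.8970

P(A∪B) = 0.8970


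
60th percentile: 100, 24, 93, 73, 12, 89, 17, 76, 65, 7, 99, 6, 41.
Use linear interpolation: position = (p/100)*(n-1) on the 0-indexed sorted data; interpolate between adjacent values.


Sorted: 6, 7, 12, 17, 24, 41, 65, 73, 76, 89, 93, 99, 100
n = 13
Index = 60/100 * 12 = 7.2000
Lower = data[7] = 73, Upper = data[8] = 76
P60 = 73 + 0.2000*(3) = 73.6000

P60 = 73.6000


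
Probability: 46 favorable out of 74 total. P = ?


P = 46/74 = 0.6216

P = 0.6216


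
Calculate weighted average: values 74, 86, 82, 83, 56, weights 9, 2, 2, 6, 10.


Numerator = 74*9 + 86*2 + 82*2 + 83*6 + 56*10 = 2060
Denominator = 9 + 2 + 2 + 6 + 10 = 29
WM = 2060/29 = 71.0345

WM = 71.0345


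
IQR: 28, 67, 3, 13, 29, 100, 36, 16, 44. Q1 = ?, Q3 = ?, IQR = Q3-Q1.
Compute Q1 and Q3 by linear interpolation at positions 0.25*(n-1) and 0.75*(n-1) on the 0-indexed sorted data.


Sorted: 3, 13, 16, 28, 29, 36, 44, 67, 100
Q1 (25th %ile) = 16.0000
Q3 (75th %ile) = 44.0000
IQR = 44.0000 - 16.0000 = 28.0000

IQR = 28.0000


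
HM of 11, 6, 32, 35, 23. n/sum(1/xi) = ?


Sum of reciprocals = 1/11 + 1/6 + 1/32 + 1/35 + 1/23 = 0.360875
HM = 5/0.360875 = 13.8552

HM = 13.8552


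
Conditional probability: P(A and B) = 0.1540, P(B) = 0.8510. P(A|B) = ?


P(A|B) = 0.1540/0.8510 = 0.1810

P(A|B) = 0.1810


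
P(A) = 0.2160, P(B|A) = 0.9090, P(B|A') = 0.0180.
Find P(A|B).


P(B) = P(B|A)*P(A) + P(B|A')*P(A')
= 0.9090*0.2160 + 0.0180*0.7840
= 0.196344 + 0.014112 = 0.210456
P(A|B) = 0.196344/0.210456 = 0.9329

P(A|B) = 0.9329


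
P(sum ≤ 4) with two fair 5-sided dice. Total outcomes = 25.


Total outcomes = 5×5 = 25
Favorable (sum ≤ 4): 6
P = 6/25 = 0.2400

P = 0.2400


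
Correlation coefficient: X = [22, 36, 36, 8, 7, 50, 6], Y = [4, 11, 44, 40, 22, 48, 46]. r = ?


Mean X = 23.5714, Mean Y = 30.7143
SD X = 16.193977, SD Y = 16.790425
Cov = 21.448980
r = 21.448980/(16.193977*16.790425) = 0.0789

r = 0.0789


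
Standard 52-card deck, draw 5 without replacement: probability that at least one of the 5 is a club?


P(at least one) = 1 - P(none)
P(none) = (39/52) × (38/51) × (37/50) × (36/49) × (35/48) = 0.221534
P(at least one) = 1 - 0.221534 = 0.7785

P = 0.7785


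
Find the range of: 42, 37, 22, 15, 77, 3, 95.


Max = 95, Min = 3
Range = 95 - 3 = 92

Range = 92


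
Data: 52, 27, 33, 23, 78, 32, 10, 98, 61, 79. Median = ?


Sorted: 10, 23, 27, 32, 33, 52, 61, 78, 79, 98
n = 10 (even)
Middle values: 33 and 52
Median = (33+52)/2 = 42.5000

Median = 42.5000


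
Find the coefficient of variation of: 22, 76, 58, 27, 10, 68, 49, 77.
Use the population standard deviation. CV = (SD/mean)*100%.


Mean = 48.3750
SD = 24.2019
CV = (24.2019/48.3750)*100 = 50.0299%

CV = 50.0299%


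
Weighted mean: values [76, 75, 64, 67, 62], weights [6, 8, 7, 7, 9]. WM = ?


Numerator = 76*6 + 75*8 + 64*7 + 67*7 + 62*9 = 2531
Denominator = 6 + 8 + 7 + 7 + 9 = 37
WM = 2531/37 = 68.4054

WM = 68.4054


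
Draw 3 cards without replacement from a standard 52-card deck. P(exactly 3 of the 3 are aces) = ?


Hypergeometric: P(X=3) = C(4,3)·C(48,0) / C(52,3)
= 4 × 1 / 22100
= 4/22100 = 0.0002

P = 0.0002


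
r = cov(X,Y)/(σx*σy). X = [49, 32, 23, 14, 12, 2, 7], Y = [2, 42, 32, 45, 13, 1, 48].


Mean X = 19.8571, Mean Y = 26.1429
SD X = 15.056357, SD Y = 18.924123
Cov = -47.408163
r = -47.408163/(15.056357*18.924123) = -0.1664

r = -0.1664


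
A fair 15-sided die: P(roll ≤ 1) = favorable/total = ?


Favorable outcomes (roll ≤ 1): 1
Total outcomes = 15
P = 1/15 = 0.0667

P = 0.0667


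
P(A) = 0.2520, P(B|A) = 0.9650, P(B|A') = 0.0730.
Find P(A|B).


P(B) = P(B|A)*P(A) + P(B|A')*P(A')
= 0.9650*0.2520 + 0.0730*0.7480
= 0.243180 + 0.054604 = 0.297784
P(A|B) = 0.243180/0.297784 = 0.8166

P(A|B) = 0.8166


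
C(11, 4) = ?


C(11,4) = 11!/(4! × 7!)
= 39916800/(24 × 5040)
= 330

C(11,4) = 330


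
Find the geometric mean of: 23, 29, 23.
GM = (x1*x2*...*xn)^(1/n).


Product = 23 × 29 × 23 = 15341
GM = 15341^(1/3) = 24.8476

GM = 24.8476


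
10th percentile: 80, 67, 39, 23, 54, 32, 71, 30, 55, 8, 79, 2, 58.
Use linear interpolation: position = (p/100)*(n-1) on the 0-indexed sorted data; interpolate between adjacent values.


Sorted: 2, 8, 23, 30, 32, 39, 54, 55, 58, 67, 71, 79, 80
n = 13
Index = 10/100 * 12 = 1.2000
Lower = data[1] = 8, Upper = data[2] = 23
P10 = 8 + 0.2000*(15) = 11.0000

P10 = 11.0000


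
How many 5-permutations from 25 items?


P(25,5) = 25!/20!
= 15511210043330985984000000/2432902008176640000
= 6375600

P(25,5) = 6375600


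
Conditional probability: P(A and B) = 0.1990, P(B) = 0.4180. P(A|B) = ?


P(A|B) = 0.1990/0.4180 = 0.4761

P(A|B) = 0.4761


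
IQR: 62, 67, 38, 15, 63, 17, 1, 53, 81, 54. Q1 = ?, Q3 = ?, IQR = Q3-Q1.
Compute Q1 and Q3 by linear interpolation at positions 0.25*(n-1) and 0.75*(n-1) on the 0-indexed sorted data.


Sorted: 1, 15, 17, 38, 53, 54, 62, 63, 67, 81
Q1 (25th %ile) = 22.2500
Q3 (75th %ile) = 62.7500
IQR = 62.7500 - 22.2500 = 40.5000

IQR = 40.5000


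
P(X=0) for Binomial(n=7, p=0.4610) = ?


C(7,0) = 1
p^0 = 1.000000
(1-p)^7 = 0.013217
P = 1 * 1.000000 * 0.013217 = 0.0132

P(X=0) = 0.0132


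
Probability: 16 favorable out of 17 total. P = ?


P = 16/17 = 0.9412

P = 0.9412


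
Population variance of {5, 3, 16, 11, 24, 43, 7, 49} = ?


Mean = 19.7500
Squared deviations: 217.5625, 280.5625, 14.0625, 76.5625, 18.0625, 540.5625, 162.5625, 855.5625
Sum = 2165.5000
Variance = 2165.5000/8 = 270.6875

Variance = 270.6875


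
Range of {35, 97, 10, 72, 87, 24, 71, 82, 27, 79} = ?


Max = 97, Min = 10
Range = 97 - 10 = 87

Range = 87


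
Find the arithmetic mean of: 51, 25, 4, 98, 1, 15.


Sum = 51 + 25 + 4 + 98 + 1 + 15 = 194
n = 6
Mean = 194/6 = 32.3333

Mean = 32.3333


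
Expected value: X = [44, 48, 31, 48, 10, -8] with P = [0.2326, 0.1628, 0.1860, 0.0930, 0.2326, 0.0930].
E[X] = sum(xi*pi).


E[X] = 44*0.2326 + 48*0.1628 + 31*0.1860 + 48*0.0930 + 10*0.2326 - 8*0.0930
= 10.2344 + 7.8144 + 5.7660 + 4.4640 + 2.3260 - 0.7440
= 29.8608

E[X] = 29.8608


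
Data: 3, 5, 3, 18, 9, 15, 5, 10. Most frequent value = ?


Frequencies: 3:2, 5:2, 9:1, 10:1, 15:1, 18:1
Max frequency = 2
Mode = 3, 5

Mode = 3, 5


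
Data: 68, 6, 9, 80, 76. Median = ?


Sorted: 6, 9, 68, 76, 80
n = 5 (odd)
Middle value = 68

Median = 68


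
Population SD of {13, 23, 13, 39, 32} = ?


Mean = 24.0000
Variance = 106.4000
SD = sqrt(106.4000) = 10.3150

SD = 10.3150


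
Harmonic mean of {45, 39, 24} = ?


Sum of reciprocals = 1/45 + 1/39 + 1/24 = 0.089530
HM = 3/0.089530 = 33.5084

HM = 33.5084


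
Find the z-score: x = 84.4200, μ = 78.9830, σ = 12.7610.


z = (84.4200 - 78.9830)/12.7610
= 5.4370/12.7610
= 0.4261

z = 0.4261


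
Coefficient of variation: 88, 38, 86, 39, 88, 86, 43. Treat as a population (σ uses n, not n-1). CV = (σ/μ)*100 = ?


Mean = 66.8571
SD = 23.3142
CV = (23.3142/66.8571)*100 = 34.8716%

CV = 34.8716%


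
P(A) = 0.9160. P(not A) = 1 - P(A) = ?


P(not A) = 1 - 0.9160 = 0.0840

P(not A) = 0.0840


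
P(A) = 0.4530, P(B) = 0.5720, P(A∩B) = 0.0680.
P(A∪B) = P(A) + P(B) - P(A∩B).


P(A∪B) = 0.4530 + 0.5720 - 0.0680
= 1.0250 - 0.0680
= 0.9570

P(A∪B) = 0.9570


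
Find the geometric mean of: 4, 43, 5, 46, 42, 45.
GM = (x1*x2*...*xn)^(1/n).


Product = 4 × 43 × 5 × 46 × 42 × 45 = 74768400
GM = 74768400^(1/6) = 20.5252

GM = 20.5252


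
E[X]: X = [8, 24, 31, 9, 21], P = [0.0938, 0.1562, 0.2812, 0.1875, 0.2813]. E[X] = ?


E[X] = 8*0.0938 + 24*0.1562 + 31*0.2812 + 9*0.1875 + 21*0.2813
= 0.7504 + 3.7488 + 8.7172 + 1.6875 + 5.9073
= 20.8112

E[X] = 20.8112


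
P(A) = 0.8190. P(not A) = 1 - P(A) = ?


P(not A) = 1 - 0.8190 = 0.1810

P(not A) = 0.1810


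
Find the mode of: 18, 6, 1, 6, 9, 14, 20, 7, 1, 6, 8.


Frequencies: 1:2, 6:3, 7:1, 8:1, 9:1, 14:1, 18:1, 20:1
Max frequency = 3
Mode = 6

Mode = 6


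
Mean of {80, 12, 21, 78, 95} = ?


Sum = 80 + 12 + 21 + 78 + 95 = 286
n = 5
Mean = 286/5 = 57.2000

Mean = 57.2000


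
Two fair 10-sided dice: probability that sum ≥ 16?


Total outcomes = 10×10 = 100
Favorable (sum ≥ 16): 15
P = 15/100 = 0.1500

P = 0.1500


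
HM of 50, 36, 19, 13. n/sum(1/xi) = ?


Sum of reciprocals = 1/50 + 1/36 + 1/19 + 1/13 = 0.177332
HM = 4/0.177332 = 22.5565

HM = 22.5565


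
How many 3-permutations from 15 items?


P(15,3) = 15!/12!
= 1307674368000/479001600
= 2730

P(15,3) = 2730


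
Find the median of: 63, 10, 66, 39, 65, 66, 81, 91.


Sorted: 10, 39, 63, 65, 66, 66, 81, 91
n = 8 (even)
Middle values: 65 and 66
Median = (65+66)/2 = 65.5000

Median = 65.5000


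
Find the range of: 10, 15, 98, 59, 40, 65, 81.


Max = 98, Min = 10
Range = 98 - 10 = 88

Range = 88


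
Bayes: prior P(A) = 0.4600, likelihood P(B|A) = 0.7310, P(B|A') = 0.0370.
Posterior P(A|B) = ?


P(B) = P(B|A)*P(A) + P(B|A')*P(A')
= 0.7310*0.4600 + 0.0370*0.5400
= 0.336260 + 0.019980 = 0.356240
P(A|B) = 0.336260/0.356240 = 0.9439

P(A|B) = 0.9439


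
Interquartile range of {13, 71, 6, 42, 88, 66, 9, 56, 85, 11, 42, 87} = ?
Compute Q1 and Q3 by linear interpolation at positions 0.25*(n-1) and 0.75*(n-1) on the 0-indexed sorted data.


Sorted: 6, 9, 11, 13, 42, 42, 56, 66, 71, 85, 87, 88
Q1 (25th %ile) = 12.5000
Q3 (75th %ile) = 74.5000
IQR = 74.5000 - 12.5000 = 62.0000

IQR = 62.0000


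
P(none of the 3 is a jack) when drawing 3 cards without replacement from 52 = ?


P(no jacks) = (48/52) × (47/51) × (46/50)
= 0.7826

P = 0.7826


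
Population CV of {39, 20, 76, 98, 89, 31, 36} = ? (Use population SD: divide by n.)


Mean = 55.5714
SD = 28.9377
CV = (28.9377/55.5714)*100 = 52.0729%

CV = 52.0729%


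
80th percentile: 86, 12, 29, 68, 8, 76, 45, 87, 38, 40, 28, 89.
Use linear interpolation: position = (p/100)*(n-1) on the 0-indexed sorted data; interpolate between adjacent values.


Sorted: 8, 12, 28, 29, 38, 40, 45, 68, 76, 86, 87, 89
n = 12
Index = 80/100 * 11 = 8.8000
Lower = data[8] = 76, Upper = data[9] = 86
P80 = 76 + 0.8000*(10) = 84.0000

P80 = 84.0000


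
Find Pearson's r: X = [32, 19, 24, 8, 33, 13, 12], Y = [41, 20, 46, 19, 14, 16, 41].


Mean X = 20.1429, Mean Y = 28.1429
SD X = 9.156240, SD Y = 12.799872
Cov = 20.265306
r = 20.265306/(9.156240*12.799872) = 0.1729

r = 0.1729


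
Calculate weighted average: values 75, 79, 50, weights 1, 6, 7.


Numerator = 75*1 + 79*6 + 50*7 = 899
Denominator = 1 + 6 + 7 = 14
WM = 899/14 = 64.2143

WM = 64.2143


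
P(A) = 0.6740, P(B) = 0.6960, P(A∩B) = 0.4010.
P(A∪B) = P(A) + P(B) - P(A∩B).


P(A∪B) = 0.6740 + 0.6960 - 0.4010
= 1.3700 - 0.4010
= 0.9690

P(A∪B) = 0.9690


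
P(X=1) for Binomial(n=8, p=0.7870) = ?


C(8,1) = 8
p^1 = 0.787000
(1-p)^7 = 1.989103e-05
P = 8 * 0.787000 * 1.989103e-05 = 0.0001

P(X=1) = 0.0001


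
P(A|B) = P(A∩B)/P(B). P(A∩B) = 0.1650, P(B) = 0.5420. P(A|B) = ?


P(A|B) = 0.1650/0.5420 = 0.3044

P(A|B) = 0.3044


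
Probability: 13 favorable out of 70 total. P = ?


P = 13/70 = 0.1857

P = 0.1857


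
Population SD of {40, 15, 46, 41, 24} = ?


Mean = 33.2000
Variance = 137.3600
SD = sqrt(137.3600) = 11.7201

SD = 11.7201


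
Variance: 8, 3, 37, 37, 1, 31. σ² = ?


Mean = 19.5000
Squared deviations: 132.2500, 272.2500, 306.2500, 306.2500, 342.2500, 132.2500
Sum = 1491.5000
Variance = 1491.5000/6 = 248.5833

Variance = 248.5833


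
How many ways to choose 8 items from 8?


C(8,8) = 8!/(8! × 0!)
= 40320/(40320 × 1)
= 1

C(8,8) = 1


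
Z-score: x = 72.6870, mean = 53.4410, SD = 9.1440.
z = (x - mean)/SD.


z = (72.6870 - 53.4410)/9.1440
= 19.2460/9.1440
= 2.1048

z = 2.1048


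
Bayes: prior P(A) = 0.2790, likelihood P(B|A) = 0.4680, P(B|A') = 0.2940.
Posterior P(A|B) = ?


P(B) = P(B|A)*P(A) + P(B|A')*P(A')
= 0.4680*0.2790 + 0.2940*0.7210
= 0.130572 + 0.211974 = 0.342546
P(A|B) = 0.130572/0.342546 = 0.3812

P(A|B) = 0.3812
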